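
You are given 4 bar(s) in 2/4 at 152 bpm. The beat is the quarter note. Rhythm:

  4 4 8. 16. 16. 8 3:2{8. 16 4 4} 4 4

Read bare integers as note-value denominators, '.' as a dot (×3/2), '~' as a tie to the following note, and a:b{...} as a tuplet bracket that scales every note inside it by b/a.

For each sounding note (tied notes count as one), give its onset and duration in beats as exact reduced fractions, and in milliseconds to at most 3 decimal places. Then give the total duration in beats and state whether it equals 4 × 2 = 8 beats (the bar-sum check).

1) 0.0ms=0b +394.737ms=1b
2) 394.737ms=1b +394.737ms=1b
3) 789.474ms=2b +296.053ms=3/4b
4) 1085.526ms=11/4b +148.026ms=3/8b
5) 1233.553ms=25/8b +148.026ms=3/8b
6) 1381.579ms=7/2b +197.368ms=1/2b
7) 1578.947ms=4b +197.368ms=1/2b
8) 1776.316ms=9/2b +65.789ms=1/6b
9) 1842.105ms=14/3b +263.158ms=2/3b
10) 2105.263ms=16/3b +263.158ms=2/3b
11) 2368.421ms=6b +394.737ms=1b
12) 2763.158ms=7b +394.737ms=1b
Σ=8b of 8 (152bpm 2/4) — PASS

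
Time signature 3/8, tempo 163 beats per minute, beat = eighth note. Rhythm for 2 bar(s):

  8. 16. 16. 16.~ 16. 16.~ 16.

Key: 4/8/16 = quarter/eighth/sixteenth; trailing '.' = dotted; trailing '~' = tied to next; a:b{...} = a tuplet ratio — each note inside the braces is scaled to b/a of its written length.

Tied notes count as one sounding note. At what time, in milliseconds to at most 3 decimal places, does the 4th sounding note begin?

1. 0.0ms @ 0 + 552.147ms (3/2)
2. 552.147ms @ 3/2 + 276.074ms (3/4)
3. 828.221ms @ 9/4 + 276.074ms (3/4)
4. 1104.294ms @ 3 + 552.147ms (3/2)
5. 1656.442ms @ 9/2 + 552.147ms (3/2)

note 4 onset = 3b = 1104.294ms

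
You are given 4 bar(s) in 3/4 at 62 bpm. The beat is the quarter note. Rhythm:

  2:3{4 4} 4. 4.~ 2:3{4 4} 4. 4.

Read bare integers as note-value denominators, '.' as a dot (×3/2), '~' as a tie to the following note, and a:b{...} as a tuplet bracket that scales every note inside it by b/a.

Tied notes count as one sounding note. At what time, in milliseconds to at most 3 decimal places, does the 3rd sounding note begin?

note 3 onset = 3b = 2903.226ms

1. 0.0ms @ 0 + 1451.613ms (3/2)
2. 1451.613ms @ 3/2 + 1451.613ms (3/2)
3. 2903.226ms @ 3 + 1451.613ms (3/2)
4. 4354.839ms @ 9/2 + 2903.226ms (3)
5. 7258.065ms @ 15/2 + 1451.613ms (3/2)
6. 8709.677ms @ 9 + 1451.613ms (3/2)
7. 10161.29ms @ 21/2 + 1451.613ms (3/2)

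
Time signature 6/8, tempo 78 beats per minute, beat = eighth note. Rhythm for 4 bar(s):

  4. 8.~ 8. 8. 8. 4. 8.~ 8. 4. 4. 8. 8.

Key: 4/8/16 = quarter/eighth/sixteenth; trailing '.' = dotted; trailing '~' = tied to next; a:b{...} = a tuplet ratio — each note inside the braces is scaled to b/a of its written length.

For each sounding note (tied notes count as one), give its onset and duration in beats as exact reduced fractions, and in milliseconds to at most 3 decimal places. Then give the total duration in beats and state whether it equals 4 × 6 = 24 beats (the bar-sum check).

1) 0.0ms=0b +2307.692ms=3b
2) 2307.692ms=3b +2307.692ms=3b
3) 4615.385ms=6b +1153.846ms=3/2b
4) 5769.231ms=15/2b +1153.846ms=3/2b
5) 6923.077ms=9b +2307.692ms=3b
6) 9230.769ms=12b +2307.692ms=3b
7) 11538.462ms=15b +2307.692ms=3b
8) 13846.154ms=18b +2307.692ms=3b
9) 16153.846ms=21b +1153.846ms=3/2b
10) 17307.692ms=45/2b +1153.846ms=3/2b
Σ=24b of 24 (78bpm 6/8) — PASS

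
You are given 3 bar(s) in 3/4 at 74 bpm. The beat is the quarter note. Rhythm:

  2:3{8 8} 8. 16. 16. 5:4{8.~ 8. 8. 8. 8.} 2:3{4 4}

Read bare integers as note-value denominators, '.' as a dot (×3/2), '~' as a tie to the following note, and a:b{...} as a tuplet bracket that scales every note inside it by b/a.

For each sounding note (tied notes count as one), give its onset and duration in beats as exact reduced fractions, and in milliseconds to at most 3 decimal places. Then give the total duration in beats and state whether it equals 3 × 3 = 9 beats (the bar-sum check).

1) 0.0ms=0b +608.108ms=3/4b
2) 608.108ms=3/4b +608.108ms=3/4b
3) 1216.216ms=3/2b +608.108ms=3/4b
4) 1824.324ms=9/4b +304.054ms=3/8b
5) 2128.378ms=21/8b +304.054ms=3/8b
6) 2432.432ms=3b +972.973ms=6/5b
7) 3405.405ms=21/5b +486.486ms=3/5b
8) 3891.892ms=24/5b +486.486ms=3/5b
9) 4378.378ms=27/5b +486.486ms=3/5b
10) 4864.865ms=6b +1216.216ms=3/2b
11) 6081.081ms=15/2b +1216.216ms=3/2b
Σ=9b of 9 (74bpm 3/4) — PASS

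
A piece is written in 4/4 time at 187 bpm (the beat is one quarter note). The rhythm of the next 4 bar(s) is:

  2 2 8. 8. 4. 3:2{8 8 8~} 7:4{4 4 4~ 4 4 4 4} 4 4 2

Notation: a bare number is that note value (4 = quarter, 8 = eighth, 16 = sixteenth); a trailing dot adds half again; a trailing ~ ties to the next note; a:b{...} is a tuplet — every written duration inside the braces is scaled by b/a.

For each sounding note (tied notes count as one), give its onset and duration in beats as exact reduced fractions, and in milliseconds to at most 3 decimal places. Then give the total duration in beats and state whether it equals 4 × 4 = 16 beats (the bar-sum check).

1) 0.0ms=0b +641.711ms=2b
2) 641.711ms=2b +641.711ms=2b
3) 1283.422ms=4b +240.642ms=3/4b
4) 1524.064ms=19/4b +240.642ms=3/4b
5) 1764.706ms=11/2b +481.283ms=3/2b
6) 2245.989ms=7b +106.952ms=1/3b
7) 2352.941ms=22/3b +106.952ms=1/3b
8) 2459.893ms=23/3b +290.298ms=19/21b
9) 2750.191ms=60/7b +183.346ms=4/7b
10) 2933.537ms=64/7b +366.692ms=8/7b
11) 3300.229ms=72/7b +183.346ms=4/7b
12) 3483.575ms=76/7b +183.346ms=4/7b
13) 3666.921ms=80/7b +183.346ms=4/7b
14) 3850.267ms=12b +320.856ms=1b
15) 4171.123ms=13b +320.856ms=1b
16) 4491.979ms=14b +641.711ms=2b
Σ=16b of 16 (187bpm 4/4) — PASS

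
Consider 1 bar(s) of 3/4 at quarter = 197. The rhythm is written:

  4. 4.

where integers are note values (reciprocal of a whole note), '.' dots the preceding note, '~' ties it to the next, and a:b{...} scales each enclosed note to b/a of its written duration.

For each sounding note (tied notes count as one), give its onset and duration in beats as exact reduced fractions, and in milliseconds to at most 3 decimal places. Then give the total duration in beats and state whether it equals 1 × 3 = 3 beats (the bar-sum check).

1) 0.0ms=0b +456.853ms=3/2b
2) 456.853ms=3/2b +456.853ms=3/2b
Σ=3b of 3 (197bpm 3/4) — PASS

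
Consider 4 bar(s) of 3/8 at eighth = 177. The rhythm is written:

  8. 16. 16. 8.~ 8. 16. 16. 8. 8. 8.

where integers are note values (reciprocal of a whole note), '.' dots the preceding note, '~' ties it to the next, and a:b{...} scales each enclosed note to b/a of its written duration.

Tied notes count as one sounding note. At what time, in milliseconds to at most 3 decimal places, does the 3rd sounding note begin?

1. 0.0ms @ 0 + 508.475ms (3/2)
2. 508.475ms @ 3/2 + 254.237ms (3/4)
3. 762.712ms @ 9/4 + 254.237ms (3/4)
4. 1016.949ms @ 3 + 1016.949ms (3)
5. 2033.898ms @ 6 + 254.237ms (3/4)
6. 2288.136ms @ 27/4 + 254.237ms (3/4)
7. 2542.373ms @ 15/2 + 508.475ms (3/2)
8. 3050.847ms @ 9 + 508.475ms (3/2)
9. 3559.322ms @ 21/2 + 508.475ms (3/2)

note 3 onset = 9/4b = 762.712ms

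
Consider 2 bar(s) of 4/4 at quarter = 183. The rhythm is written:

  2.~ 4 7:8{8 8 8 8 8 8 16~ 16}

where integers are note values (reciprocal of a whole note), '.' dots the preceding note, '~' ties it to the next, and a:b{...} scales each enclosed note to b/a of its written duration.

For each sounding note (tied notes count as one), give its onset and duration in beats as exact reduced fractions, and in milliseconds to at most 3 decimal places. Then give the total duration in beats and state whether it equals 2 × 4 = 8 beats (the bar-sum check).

1) 0.0ms=0b +1311.475ms=4b
2) 1311.475ms=4b +187.354ms=4/7b
3) 1498.829ms=32/7b +187.354ms=4/7b
4) 1686.183ms=36/7b +187.354ms=4/7b
5) 1873.536ms=40/7b +187.354ms=4/7b
6) 2060.89ms=44/7b +187.354ms=4/7b
7) 2248.244ms=48/7b +187.354ms=4/7b
8) 2435.597ms=52/7b +187.354ms=4/7b
Σ=8b of 8 (183bpm 4/4) — PASS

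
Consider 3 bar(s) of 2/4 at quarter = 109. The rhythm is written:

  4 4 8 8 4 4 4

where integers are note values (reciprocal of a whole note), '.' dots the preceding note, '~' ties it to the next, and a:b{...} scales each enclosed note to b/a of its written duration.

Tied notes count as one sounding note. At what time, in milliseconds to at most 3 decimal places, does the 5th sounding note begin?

1. 0.0ms @ 0 + 550.459ms (1)
2. 550.459ms @ 1 + 550.459ms (1)
3. 1100.917ms @ 2 + 275.229ms (1/2)
4. 1376.147ms @ 5/2 + 275.229ms (1/2)
5. 1651.376ms @ 3 + 550.459ms (1)
6. 2201.835ms @ 4 + 550.459ms (1)
7. 2752.294ms @ 5 + 550.459ms (1)

note 5 onset = 3b = 1651.376ms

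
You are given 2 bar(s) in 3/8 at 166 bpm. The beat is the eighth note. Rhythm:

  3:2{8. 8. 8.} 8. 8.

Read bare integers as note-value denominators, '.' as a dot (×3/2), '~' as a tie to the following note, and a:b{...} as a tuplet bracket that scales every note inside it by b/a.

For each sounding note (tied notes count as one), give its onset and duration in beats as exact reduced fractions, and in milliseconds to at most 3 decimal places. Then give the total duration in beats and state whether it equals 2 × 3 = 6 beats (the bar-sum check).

1) 0.0ms=0b +361.446ms=1b
2) 361.446ms=1b +361.446ms=1b
3) 722.892ms=2b +361.446ms=1b
4) 1084.337ms=3b +542.169ms=3/2b
5) 1626.506ms=9/2b +542.169ms=3/2b
Σ=6b of 6 (166bpm 3/8) — PASS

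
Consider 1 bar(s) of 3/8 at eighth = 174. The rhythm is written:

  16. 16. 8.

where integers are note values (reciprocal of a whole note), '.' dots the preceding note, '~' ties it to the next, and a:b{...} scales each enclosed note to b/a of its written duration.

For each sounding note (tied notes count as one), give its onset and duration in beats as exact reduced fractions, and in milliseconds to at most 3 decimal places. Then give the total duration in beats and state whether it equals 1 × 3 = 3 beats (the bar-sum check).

1) 0.0ms=0b +258.621ms=3/4b
2) 258.621ms=3/4b +258.621ms=3/4b
3) 517.241ms=3/2b +517.241ms=3/2b
Σ=3b of 3 (174bpm 3/8) — PASS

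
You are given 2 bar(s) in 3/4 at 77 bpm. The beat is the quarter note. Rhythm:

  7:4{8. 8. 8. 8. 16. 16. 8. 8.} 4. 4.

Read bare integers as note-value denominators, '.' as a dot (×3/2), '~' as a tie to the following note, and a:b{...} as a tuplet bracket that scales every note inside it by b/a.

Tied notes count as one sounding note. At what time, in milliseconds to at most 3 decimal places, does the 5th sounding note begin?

note 5 onset = 12/7b = 1335.807ms

1. 0.0ms @ 0 + 333.952ms (3/7)
2. 333.952ms @ 3/7 + 333.952ms (3/7)
3. 667.904ms @ 6/7 + 333.952ms (3/7)
4. 1001.855ms @ 9/7 + 333.952ms (3/7)
5. 1335.807ms @ 12/7 + 166.976ms (3/14)
6. 1502.783ms @ 27/14 + 166.976ms (3/14)
7. 1669.759ms @ 15/7 + 333.952ms (3/7)
8. 2003.711ms @ 18/7 + 333.952ms (3/7)
9. 2337.662ms @ 3 + 1168.831ms (3/2)
10. 3506.494ms @ 9/2 + 1168.831ms (3/2)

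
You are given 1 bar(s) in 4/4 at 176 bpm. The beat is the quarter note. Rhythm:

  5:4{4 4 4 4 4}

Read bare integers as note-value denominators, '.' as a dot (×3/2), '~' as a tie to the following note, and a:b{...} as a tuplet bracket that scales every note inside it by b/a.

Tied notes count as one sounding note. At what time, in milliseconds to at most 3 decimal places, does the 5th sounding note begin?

note 5 onset = 16/5b = 1090.909ms

1. 0.0ms @ 0 + 272.727ms (4/5)
2. 272.727ms @ 4/5 + 272.727ms (4/5)
3. 545.455ms @ 8/5 + 272.727ms (4/5)
4. 818.182ms @ 12/5 + 272.727ms (4/5)
5. 1090.909ms @ 16/5 + 272.727ms (4/5)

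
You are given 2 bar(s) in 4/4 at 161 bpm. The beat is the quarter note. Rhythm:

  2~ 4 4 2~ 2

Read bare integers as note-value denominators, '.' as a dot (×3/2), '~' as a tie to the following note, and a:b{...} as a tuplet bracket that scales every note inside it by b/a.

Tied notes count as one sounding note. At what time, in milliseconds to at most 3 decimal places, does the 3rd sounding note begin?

1. 0.0ms @ 0 + 1118.012ms (3)
2. 1118.012ms @ 3 + 372.671ms (1)
3. 1490.683ms @ 4 + 1490.683ms (4)

note 3 onset = 4b = 1490.683ms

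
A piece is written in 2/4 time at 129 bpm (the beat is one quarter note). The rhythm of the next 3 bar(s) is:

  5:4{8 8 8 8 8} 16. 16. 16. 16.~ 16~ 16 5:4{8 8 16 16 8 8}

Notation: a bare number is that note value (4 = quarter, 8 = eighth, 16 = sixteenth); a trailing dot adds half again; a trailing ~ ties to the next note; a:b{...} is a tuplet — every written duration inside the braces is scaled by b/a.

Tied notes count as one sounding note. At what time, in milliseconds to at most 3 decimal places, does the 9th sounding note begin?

1. 0.0ms @ 0 + 186.047ms (2/5)
2. 186.047ms @ 2/5 + 186.047ms (2/5)
3. 372.093ms @ 4/5 + 186.047ms (2/5)
4. 558.14ms @ 6/5 + 186.047ms (2/5)
5. 744.186ms @ 8/5 + 186.047ms (2/5)
6. 930.233ms @ 2 + 174.419ms (3/8)
7. 1104.651ms @ 19/8 + 174.419ms (3/8)
8. 1279.07ms @ 11/4 + 174.419ms (3/8)
9. 1453.488ms @ 25/8 + 406.977ms (7/8)
10. 1860.465ms @ 4 + 186.047ms (2/5)
11. 2046.512ms @ 22/5 + 186.047ms (2/5)
12. 2232.558ms @ 24/5 + 93.023ms (1/5)
13. 2325.581ms @ 5 + 93.023ms (1/5)
14. 2418.605ms @ 26/5 + 186.047ms (2/5)
15. 2604.651ms @ 28/5 + 186.047ms (2/5)

note 9 onset = 25/8b = 1453.488ms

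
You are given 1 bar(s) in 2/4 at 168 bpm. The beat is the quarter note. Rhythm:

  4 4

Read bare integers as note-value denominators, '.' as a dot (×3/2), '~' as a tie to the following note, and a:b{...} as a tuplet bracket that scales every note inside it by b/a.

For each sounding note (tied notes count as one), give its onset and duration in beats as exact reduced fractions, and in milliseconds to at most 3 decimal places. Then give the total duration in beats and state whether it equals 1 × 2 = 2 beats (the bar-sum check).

1) 0.0ms=0b +357.143ms=1b
2) 357.143ms=1b +357.143ms=1b
Σ=2b of 2 (168bpm 2/4) — PASS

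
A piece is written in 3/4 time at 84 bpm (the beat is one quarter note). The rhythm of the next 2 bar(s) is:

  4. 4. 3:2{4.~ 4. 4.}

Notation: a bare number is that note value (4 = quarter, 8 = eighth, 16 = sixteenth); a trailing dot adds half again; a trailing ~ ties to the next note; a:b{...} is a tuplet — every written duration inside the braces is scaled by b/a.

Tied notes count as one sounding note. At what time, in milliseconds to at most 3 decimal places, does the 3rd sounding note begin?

1. 0.0ms @ 0 + 1071.429ms (3/2)
2. 1071.429ms @ 3/2 + 1071.429ms (3/2)
3. 2142.857ms @ 3 + 1428.571ms (2)
4. 3571.429ms @ 5 + 714.286ms (1)

note 3 onset = 3b = 2142.857ms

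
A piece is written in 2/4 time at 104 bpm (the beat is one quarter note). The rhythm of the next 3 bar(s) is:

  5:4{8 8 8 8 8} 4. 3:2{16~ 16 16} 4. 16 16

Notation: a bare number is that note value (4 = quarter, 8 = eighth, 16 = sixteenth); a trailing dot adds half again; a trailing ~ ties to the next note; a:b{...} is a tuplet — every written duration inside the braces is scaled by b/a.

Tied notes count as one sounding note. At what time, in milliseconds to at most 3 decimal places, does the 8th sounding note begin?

note 8 onset = 23/6b = 2211.538ms

1. 0.0ms @ 0 + 230.769ms (2/5)
2. 230.769ms @ 2/5 + 230.769ms (2/5)
3. 461.538ms @ 4/5 + 230.769ms (2/5)
4. 692.308ms @ 6/5 + 230.769ms (2/5)
5. 923.077ms @ 8/5 + 230.769ms (2/5)
6. 1153.846ms @ 2 + 865.385ms (3/2)
7. 2019.231ms @ 7/2 + 192.308ms (1/3)
8. 2211.538ms @ 23/6 + 96.154ms (1/6)
9. 2307.692ms @ 4 + 865.385ms (3/2)
10. 3173.077ms @ 11/2 + 144.231ms (1/4)
11. 3317.308ms @ 23/4 + 144.231ms (1/4)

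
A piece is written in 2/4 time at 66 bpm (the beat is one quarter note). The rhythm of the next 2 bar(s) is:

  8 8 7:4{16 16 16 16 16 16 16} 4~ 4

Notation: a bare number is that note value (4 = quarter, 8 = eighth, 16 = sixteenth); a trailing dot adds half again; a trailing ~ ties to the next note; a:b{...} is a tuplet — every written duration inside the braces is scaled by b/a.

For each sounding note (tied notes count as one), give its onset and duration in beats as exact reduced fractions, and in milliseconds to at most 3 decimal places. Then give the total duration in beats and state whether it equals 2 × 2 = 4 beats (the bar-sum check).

1) 0.0ms=0b +454.545ms=1/2b
2) 454.545ms=1/2b +454.545ms=1/2b
3) 909.091ms=1b +129.87ms=1/7b
4) 1038.961ms=8/7b +129.87ms=1/7b
5) 1168.831ms=9/7b +129.87ms=1/7b
6) 1298.701ms=10/7b +129.87ms=1/7b
7) 1428.571ms=11/7b +129.87ms=1/7b
8) 1558.442ms=12/7b +129.87ms=1/7b
9) 1688.312ms=13/7b +129.87ms=1/7b
10) 1818.182ms=2b +1818.182ms=2b
Σ=4b of 4 (66bpm 2/4) — PASS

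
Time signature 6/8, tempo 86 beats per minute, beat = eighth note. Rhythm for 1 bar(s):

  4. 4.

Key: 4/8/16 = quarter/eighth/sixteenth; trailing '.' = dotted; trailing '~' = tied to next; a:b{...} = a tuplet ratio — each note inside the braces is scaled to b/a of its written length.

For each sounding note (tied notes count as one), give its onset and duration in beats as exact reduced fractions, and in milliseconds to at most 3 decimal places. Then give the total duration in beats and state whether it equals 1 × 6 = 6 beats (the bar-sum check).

1) 0.0ms=0b +2093.023ms=3b
2) 2093.023ms=3b +2093.023ms=3b
Σ=6b of 6 (86bpm 6/8) — PASS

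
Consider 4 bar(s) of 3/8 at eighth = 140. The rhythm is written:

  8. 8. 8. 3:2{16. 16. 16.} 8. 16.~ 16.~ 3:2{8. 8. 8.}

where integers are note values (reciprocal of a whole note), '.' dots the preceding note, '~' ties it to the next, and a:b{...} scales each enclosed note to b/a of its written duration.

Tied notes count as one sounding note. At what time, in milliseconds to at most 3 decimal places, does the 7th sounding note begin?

1. 0.0ms @ 0 + 642.857ms (3/2)
2. 642.857ms @ 3/2 + 642.857ms (3/2)
3. 1285.714ms @ 3 + 642.857ms (3/2)
4. 1928.571ms @ 9/2 + 214.286ms (1/2)
5. 2142.857ms @ 5 + 214.286ms (1/2)
6. 2357.143ms @ 11/2 + 214.286ms (1/2)
7. 2571.429ms @ 6 + 642.857ms (3/2)
8. 3214.286ms @ 15/2 + 1071.429ms (5/2)
9. 4285.714ms @ 10 + 428.571ms (1)
10. 4714.286ms @ 11 + 428.571ms (1)

note 7 onset = 6b = 2571.429ms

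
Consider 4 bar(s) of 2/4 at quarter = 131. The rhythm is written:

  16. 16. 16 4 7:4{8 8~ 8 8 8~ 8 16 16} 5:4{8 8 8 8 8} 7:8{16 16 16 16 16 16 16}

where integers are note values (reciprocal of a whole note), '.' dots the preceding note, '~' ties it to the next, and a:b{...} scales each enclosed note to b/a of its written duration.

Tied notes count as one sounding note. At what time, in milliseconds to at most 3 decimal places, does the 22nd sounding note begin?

note 22 onset = 54/7b = 3533.261ms

1. 0.0ms @ 0 + 171.756ms (3/8)
2. 171.756ms @ 3/8 + 171.756ms (3/8)
3. 343.511ms @ 3/4 + 114.504ms (1/4)
4. 458.015ms @ 1 + 458.015ms (1)
5. 916.031ms @ 2 + 130.862ms (2/7)
6. 1046.892ms @ 16/7 + 261.723ms (4/7)
7. 1308.615ms @ 20/7 + 130.862ms (2/7)
8. 1439.477ms @ 22/7 + 261.723ms (4/7)
9. 1701.2ms @ 26/7 + 65.431ms (1/7)
10. 1766.63ms @ 27/7 + 65.431ms (1/7)
11. 1832.061ms @ 4 + 183.206ms (2/5)
12. 2015.267ms @ 22/5 + 183.206ms (2/5)
13. 2198.473ms @ 24/5 + 183.206ms (2/5)
14. 2381.679ms @ 26/5 + 183.206ms (2/5)
15. 2564.885ms @ 28/5 + 183.206ms (2/5)
16. 2748.092ms @ 6 + 130.862ms (2/7)
17. 2878.953ms @ 44/7 + 130.862ms (2/7)
18. 3009.815ms @ 46/7 + 130.862ms (2/7)
19. 3140.676ms @ 48/7 + 130.862ms (2/7)
20. 3271.538ms @ 50/7 + 130.862ms (2/7)
21. 3402.399ms @ 52/7 + 130.862ms (2/7)
22. 3533.261ms @ 54/7 + 130.862ms (2/7)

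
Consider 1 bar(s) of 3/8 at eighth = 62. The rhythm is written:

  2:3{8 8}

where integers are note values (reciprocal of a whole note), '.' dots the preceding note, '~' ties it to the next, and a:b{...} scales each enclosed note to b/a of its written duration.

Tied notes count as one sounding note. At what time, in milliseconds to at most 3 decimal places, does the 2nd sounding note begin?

1. 0.0ms @ 0 + 1451.613ms (3/2)
2. 1451.613ms @ 3/2 + 1451.613ms (3/2)

note 2 onset = 3/2b = 1451.613ms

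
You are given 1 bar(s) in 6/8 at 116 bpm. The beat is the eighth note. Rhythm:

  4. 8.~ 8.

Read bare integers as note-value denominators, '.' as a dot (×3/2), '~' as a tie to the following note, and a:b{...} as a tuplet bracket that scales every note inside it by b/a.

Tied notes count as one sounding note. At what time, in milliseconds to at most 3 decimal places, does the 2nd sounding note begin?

note 2 onset = 3b = 1551.724ms

1. 0.0ms @ 0 + 1551.724ms (3)
2. 1551.724ms @ 3 + 1551.724ms (3)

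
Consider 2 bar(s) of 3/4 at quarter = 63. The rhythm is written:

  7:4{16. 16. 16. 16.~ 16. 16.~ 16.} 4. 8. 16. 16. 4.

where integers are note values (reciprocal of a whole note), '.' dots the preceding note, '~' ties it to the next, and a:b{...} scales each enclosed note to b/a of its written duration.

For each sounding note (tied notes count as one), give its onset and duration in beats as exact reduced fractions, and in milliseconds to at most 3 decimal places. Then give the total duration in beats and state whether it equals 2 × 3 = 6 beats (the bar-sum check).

1) 0.0ms=0b +204.082ms=3/14b
2) 204.082ms=3/14b +204.082ms=3/14b
3) 408.163ms=3/7b +204.082ms=3/14b
4) 612.245ms=9/14b +408.163ms=3/7b
5) 1020.408ms=15/14b +408.163ms=3/7b
6) 1428.571ms=3/2b +1428.571ms=3/2b
7) 2857.143ms=3b +714.286ms=3/4b
8) 3571.429ms=15/4b +357.143ms=3/8b
9) 3928.571ms=33/8b +357.143ms=3/8b
10) 4285.714ms=9/2b +1428.571ms=3/2b
Σ=6b of 6 (63bpm 3/4) — PASS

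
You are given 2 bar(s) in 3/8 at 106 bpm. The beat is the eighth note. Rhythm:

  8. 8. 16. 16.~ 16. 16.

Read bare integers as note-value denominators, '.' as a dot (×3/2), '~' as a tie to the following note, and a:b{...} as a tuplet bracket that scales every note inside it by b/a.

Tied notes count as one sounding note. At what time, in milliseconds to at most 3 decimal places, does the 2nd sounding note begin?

1. 0.0ms @ 0 + 849.057ms (3/2)
2. 849.057ms @ 3/2 + 849.057ms (3/2)
3. 1698.113ms @ 3 + 424.528ms (3/4)
4. 2122.642ms @ 15/4 + 849.057ms (3/2)
5. 2971.698ms @ 21/4 + 424.528ms (3/4)

note 2 onset = 3/2b = 849.057ms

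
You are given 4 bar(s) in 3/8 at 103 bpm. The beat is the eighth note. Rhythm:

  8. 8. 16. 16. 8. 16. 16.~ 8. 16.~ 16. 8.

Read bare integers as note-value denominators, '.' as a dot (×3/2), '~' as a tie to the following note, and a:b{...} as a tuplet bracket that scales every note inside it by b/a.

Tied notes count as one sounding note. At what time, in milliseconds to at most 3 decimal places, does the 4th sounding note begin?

1. 0.0ms @ 0 + 873.786ms (3/2)
2. 873.786ms @ 3/2 + 873.786ms (3/2)
3. 1747.573ms @ 3 + 436.893ms (3/4)
4. 2184.466ms @ 15/4 + 436.893ms (3/4)
5. 2621.359ms @ 9/2 + 873.786ms (3/2)
6. 3495.146ms @ 6 + 436.893ms (3/4)
7. 3932.039ms @ 27/4 + 1310.68ms (9/4)
8. 5242.718ms @ 9 + 873.786ms (3/2)
9. 6116.505ms @ 21/2 + 873.786ms (3/2)

note 4 onset = 15/4b = 2184.466ms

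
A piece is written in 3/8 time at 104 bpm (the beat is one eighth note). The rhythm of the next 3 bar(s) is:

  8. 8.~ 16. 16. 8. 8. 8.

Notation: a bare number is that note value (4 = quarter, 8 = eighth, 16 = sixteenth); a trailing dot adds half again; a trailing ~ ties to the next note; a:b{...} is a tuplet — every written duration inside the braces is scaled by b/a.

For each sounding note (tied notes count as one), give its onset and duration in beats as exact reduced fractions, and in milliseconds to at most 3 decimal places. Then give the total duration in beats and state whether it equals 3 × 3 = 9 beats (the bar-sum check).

1) 0.0ms=0b +865.385ms=3/2b
2) 865.385ms=3/2b +1298.077ms=9/4b
3) 2163.462ms=15/4b +432.692ms=3/4b
4) 2596.154ms=9/2b +865.385ms=3/2b
5) 3461.538ms=6b +865.385ms=3/2b
6) 4326.923ms=15/2b +865.385ms=3/2b
Σ=9b of 9 (104bpm 3/8) — PASS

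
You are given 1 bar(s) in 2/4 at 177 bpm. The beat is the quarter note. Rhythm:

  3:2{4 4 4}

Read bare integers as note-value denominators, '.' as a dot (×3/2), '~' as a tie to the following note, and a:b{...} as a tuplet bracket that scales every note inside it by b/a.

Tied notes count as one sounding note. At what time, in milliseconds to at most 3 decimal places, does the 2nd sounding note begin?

1. 0.0ms @ 0 + 225.989ms (2/3)
2. 225.989ms @ 2/3 + 225.989ms (2/3)
3. 451.977ms @ 4/3 + 225.989ms (2/3)

note 2 onset = 2/3b = 225.989ms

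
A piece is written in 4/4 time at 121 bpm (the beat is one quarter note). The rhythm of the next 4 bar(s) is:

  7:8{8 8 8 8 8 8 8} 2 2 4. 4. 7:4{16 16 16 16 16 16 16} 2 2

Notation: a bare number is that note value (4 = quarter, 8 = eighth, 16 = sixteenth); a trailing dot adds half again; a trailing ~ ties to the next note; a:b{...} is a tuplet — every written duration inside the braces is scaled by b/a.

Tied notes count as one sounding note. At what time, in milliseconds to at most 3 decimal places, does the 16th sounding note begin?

note 16 onset = 81/7b = 5737.898ms

1. 0.0ms @ 0 + 283.353ms (4/7)
2. 283.353ms @ 4/7 + 283.353ms (4/7)
3. 566.706ms @ 8/7 + 283.353ms (4/7)
4. 850.059ms @ 12/7 + 283.353ms (4/7)
5. 1133.412ms @ 16/7 + 283.353ms (4/7)
6. 1416.765ms @ 20/7 + 283.353ms (4/7)
7. 1700.118ms @ 24/7 + 283.353ms (4/7)
8. 1983.471ms @ 4 + 991.736ms (2)
9. 2975.207ms @ 6 + 991.736ms (2)
10. 3966.942ms @ 8 + 743.802ms (3/2)
11. 4710.744ms @ 19/2 + 743.802ms (3/2)
12. 5454.545ms @ 11 + 70.838ms (1/7)
13. 5525.384ms @ 78/7 + 70.838ms (1/7)
14. 5596.222ms @ 79/7 + 70.838ms (1/7)
15. 5667.06ms @ 80/7 + 70.838ms (1/7)
16. 5737.898ms @ 81/7 + 70.838ms (1/7)
17. 5808.737ms @ 82/7 + 70.838ms (1/7)
18. 5879.575ms @ 83/7 + 70.838ms (1/7)
19. 5950.413ms @ 12 + 991.736ms (2)
20. 6942.149ms @ 14 + 991.736ms (2)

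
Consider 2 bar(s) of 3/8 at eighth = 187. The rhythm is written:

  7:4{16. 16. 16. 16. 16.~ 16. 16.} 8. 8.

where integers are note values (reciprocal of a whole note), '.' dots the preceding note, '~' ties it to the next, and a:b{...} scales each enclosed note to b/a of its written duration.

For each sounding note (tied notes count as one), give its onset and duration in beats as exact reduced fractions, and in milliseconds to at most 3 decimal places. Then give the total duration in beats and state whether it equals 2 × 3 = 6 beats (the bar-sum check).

1) 0.0ms=0b +137.51ms=3/7b
2) 137.51ms=3/7b +137.51ms=3/7b
3) 275.019ms=6/7b +137.51ms=3/7b
4) 412.529ms=9/7b +137.51ms=3/7b
5) 550.038ms=12/7b +275.019ms=6/7b
6) 825.057ms=18/7b +137.51ms=3/7b
7) 962.567ms=3b +481.283ms=3/2b
8) 1443.85ms=9/2b +481.283ms=3/2b
Σ=6b of 6 (187bpm 3/8) — PASS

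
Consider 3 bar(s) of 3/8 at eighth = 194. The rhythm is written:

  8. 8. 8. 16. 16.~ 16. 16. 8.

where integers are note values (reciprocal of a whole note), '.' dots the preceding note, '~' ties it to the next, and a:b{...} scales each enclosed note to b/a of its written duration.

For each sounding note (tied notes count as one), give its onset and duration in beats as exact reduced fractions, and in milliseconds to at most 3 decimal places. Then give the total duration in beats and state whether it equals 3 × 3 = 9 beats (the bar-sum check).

1) 0.0ms=0b +463.918ms=3/2b
2) 463.918ms=3/2b +463.918ms=3/2b
3) 927.835ms=3b +463.918ms=3/2b
4) 1391.753ms=9/2b +231.959ms=3/4b
5) 1623.711ms=21/4b +463.918ms=3/2b
6) 2087.629ms=27/4b +231.959ms=3/4b
7) 2319.588ms=15/2b +463.918ms=3/2b
Σ=9b of 9 (194bpm 3/8) — PASS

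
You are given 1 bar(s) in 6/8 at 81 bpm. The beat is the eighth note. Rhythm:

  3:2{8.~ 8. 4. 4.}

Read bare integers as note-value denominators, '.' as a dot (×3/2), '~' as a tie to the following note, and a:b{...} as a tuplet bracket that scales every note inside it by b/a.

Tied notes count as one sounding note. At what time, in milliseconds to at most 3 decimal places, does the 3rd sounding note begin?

note 3 onset = 4b = 2962.963ms

1. 0.0ms @ 0 + 1481.481ms (2)
2. 1481.481ms @ 2 + 1481.481ms (2)
3. 2962.963ms @ 4 + 1481.481ms (2)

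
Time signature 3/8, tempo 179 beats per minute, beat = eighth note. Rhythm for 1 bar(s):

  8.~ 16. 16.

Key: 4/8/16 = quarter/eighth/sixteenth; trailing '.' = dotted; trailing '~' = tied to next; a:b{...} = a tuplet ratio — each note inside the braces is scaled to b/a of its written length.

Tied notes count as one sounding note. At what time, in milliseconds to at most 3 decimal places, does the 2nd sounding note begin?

note 2 onset = 9/4b = 754.19ms

1. 0.0ms @ 0 + 754.19ms (9/4)
2. 754.19ms @ 9/4 + 251.397ms (3/4)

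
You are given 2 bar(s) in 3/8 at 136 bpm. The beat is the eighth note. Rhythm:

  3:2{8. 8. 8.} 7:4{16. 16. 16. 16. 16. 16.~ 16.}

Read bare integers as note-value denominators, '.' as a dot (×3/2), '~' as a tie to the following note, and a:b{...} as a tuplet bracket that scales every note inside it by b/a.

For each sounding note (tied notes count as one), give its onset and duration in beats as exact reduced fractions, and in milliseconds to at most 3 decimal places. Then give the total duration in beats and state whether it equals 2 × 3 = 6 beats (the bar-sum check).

1) 0.0ms=0b +441.176ms=1b
2) 441.176ms=1b +441.176ms=1b
3) 882.353ms=2b +441.176ms=1b
4) 1323.529ms=3b +189.076ms=3/7b
5) 1512.605ms=24/7b +189.076ms=3/7b
6) 1701.681ms=27/7b +189.076ms=3/7b
7) 1890.756ms=30/7b +189.076ms=3/7b
8) 2079.832ms=33/7b +189.076ms=3/7b
9) 2268.908ms=36/7b +378.151ms=6/7b
Σ=6b of 6 (136bpm 3/8) — PASS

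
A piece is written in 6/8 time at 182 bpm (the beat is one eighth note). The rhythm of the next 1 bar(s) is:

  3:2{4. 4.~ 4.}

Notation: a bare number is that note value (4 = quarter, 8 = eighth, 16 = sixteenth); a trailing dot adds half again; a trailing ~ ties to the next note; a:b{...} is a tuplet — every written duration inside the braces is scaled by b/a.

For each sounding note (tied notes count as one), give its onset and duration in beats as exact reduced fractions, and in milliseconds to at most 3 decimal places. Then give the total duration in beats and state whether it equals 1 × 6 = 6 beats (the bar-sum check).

1) 0.0ms=0b +659.341ms=2b
2) 659.341ms=2b +1318.681ms=4b
Σ=6b of 6 (182bpm 6/8) — PASS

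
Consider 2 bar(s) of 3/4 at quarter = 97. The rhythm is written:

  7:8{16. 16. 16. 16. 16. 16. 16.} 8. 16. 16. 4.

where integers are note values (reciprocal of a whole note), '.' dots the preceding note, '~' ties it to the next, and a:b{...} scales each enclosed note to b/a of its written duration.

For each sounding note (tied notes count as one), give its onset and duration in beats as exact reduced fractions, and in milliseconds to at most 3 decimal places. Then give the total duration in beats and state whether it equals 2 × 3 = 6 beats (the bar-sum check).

1) 0.0ms=0b +265.096ms=3/7b
2) 265.096ms=3/7b +265.096ms=3/7b
3) 530.191ms=6/7b +265.096ms=3/7b
4) 795.287ms=9/7b +265.096ms=3/7b
5) 1060.383ms=12/7b +265.096ms=3/7b
6) 1325.479ms=15/7b +265.096ms=3/7b
7) 1590.574ms=18/7b +265.096ms=3/7b
8) 1855.67ms=3b +463.918ms=3/4b
9) 2319.588ms=15/4b +231.959ms=3/8b
10) 2551.546ms=33/8b +231.959ms=3/8b
11) 2783.505ms=9/2b +927.835ms=3/2b
Σ=6b of 6 (97bpm 3/4) — PASS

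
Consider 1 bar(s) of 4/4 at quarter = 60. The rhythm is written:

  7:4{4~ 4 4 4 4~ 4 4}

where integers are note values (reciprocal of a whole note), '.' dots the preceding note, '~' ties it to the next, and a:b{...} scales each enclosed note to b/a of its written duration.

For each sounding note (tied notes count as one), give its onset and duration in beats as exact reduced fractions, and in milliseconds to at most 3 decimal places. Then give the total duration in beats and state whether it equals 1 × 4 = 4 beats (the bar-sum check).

1) 0.0ms=0b +1142.857ms=8/7b
2) 1142.857ms=8/7b +571.429ms=4/7b
3) 1714.286ms=12/7b +571.429ms=4/7b
4) 2285.714ms=16/7b +1142.857ms=8/7b
5) 3428.571ms=24/7b +571.429ms=4/7b
Σ=4b of 4 (60bpm 4/4) — PASS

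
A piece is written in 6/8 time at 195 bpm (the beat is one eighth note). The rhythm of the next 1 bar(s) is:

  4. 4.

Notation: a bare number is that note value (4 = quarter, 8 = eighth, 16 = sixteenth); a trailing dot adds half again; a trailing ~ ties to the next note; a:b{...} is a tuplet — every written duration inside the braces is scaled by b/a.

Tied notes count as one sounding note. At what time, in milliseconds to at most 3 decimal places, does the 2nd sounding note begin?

note 2 onset = 3b = 923.077ms

1. 0.0ms @ 0 + 923.077ms (3)
2. 923.077ms @ 3 + 923.077ms (3)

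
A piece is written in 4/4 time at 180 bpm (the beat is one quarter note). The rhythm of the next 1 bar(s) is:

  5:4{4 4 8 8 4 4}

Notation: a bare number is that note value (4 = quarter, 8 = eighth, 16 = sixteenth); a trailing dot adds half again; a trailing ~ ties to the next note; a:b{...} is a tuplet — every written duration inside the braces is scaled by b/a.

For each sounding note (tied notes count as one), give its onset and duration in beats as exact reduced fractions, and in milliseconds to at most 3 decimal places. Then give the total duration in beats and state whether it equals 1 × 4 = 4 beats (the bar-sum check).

1) 0.0ms=0b +266.667ms=4/5b
2) 266.667ms=4/5b +266.667ms=4/5b
3) 533.333ms=8/5b +133.333ms=2/5b
4) 666.667ms=2b +133.333ms=2/5b
5) 800.0ms=12/5b +266.667ms=4/5b
6) 1066.667ms=16/5b +266.667ms=4/5b
Σ=4b of 4 (180bpm 4/4) — PASS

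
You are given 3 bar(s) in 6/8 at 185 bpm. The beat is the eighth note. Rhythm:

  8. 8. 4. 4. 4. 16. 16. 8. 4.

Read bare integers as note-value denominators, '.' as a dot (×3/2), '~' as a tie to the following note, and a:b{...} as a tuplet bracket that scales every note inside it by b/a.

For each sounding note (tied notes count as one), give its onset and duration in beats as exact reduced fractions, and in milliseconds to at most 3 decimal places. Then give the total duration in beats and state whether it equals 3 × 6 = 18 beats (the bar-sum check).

1) 0.0ms=0b +486.486ms=3/2b
2) 486.486ms=3/2b +486.486ms=3/2b
3) 972.973ms=3b +972.973ms=3b
4) 1945.946ms=6b +972.973ms=3b
5) 2918.919ms=9b +972.973ms=3b
6) 3891.892ms=12b +243.243ms=3/4b
7) 4135.135ms=51/4b +243.243ms=3/4b
8) 4378.378ms=27/2b +486.486ms=3/2b
9) 4864.865ms=15b +972.973ms=3b
Σ=18b of 18 (185bpm 6/8) — PASS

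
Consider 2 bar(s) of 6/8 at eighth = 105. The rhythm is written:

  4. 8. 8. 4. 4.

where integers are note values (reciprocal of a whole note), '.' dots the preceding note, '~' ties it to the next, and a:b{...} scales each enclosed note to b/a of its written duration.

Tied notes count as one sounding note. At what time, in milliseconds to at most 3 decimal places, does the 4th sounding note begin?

note 4 onset = 6b = 3428.571ms

1. 0.0ms @ 0 + 1714.286ms (3)
2. 1714.286ms @ 3 + 857.143ms (3/2)
3. 2571.429ms @ 9/2 + 857.143ms (3/2)
4. 3428.571ms @ 6 + 1714.286ms (3)
5. 5142.857ms @ 9 + 1714.286ms (3)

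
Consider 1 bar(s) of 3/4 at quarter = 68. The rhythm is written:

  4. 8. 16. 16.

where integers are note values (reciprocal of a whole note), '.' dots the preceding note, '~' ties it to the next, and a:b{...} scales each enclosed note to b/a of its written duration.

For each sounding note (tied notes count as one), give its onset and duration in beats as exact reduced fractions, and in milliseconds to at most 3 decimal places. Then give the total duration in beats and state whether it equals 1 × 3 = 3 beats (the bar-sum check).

1) 0.0ms=0b +1323.529ms=3/2b
2) 1323.529ms=3/2b +661.765ms=3/4b
3) 1985.294ms=9/4b +330.882ms=3/8b
4) 2316.176ms=21/8b +330.882ms=3/8b
Σ=3b of 3 (68bpm 3/4) — PASS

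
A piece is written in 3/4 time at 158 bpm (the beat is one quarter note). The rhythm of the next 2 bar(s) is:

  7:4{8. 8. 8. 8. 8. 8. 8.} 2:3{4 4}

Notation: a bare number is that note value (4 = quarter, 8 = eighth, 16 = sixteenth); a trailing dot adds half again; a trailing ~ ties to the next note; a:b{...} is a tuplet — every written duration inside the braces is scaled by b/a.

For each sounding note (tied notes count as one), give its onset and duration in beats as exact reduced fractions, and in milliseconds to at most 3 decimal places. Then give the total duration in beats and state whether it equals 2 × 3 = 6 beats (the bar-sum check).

1) 0.0ms=0b +162.749ms=3/7b
2) 162.749ms=3/7b +162.749ms=3/7b
3) 325.497ms=6/7b +162.749ms=3/7b
4) 488.246ms=9/7b +162.749ms=3/7b
5) 650.995ms=12/7b +162.749ms=3/7b
6) 813.743ms=15/7b +162.749ms=3/7b
7) 976.492ms=18/7b +162.749ms=3/7b
8) 1139.241ms=3b +569.62ms=3/2b
9) 1708.861ms=9/2b +569.62ms=3/2b
Σ=6b of 6 (158bpm 3/4) — PASS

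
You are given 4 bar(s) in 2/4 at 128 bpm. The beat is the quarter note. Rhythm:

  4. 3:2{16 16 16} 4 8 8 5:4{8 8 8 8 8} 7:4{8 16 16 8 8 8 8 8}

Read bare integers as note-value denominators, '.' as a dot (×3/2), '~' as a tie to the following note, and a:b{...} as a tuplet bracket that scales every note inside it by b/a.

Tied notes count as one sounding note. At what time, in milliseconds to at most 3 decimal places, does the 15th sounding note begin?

note 15 onset = 45/7b = 3013.393ms

1. 0.0ms @ 0 + 703.125ms (3/2)
2. 703.125ms @ 3/2 + 78.125ms (1/6)
3. 781.25ms @ 5/3 + 78.125ms (1/6)
4. 859.375ms @ 11/6 + 78.125ms (1/6)
5. 937.5ms @ 2 + 468.75ms (1)
6. 1406.25ms @ 3 + 234.375ms (1/2)
7. 1640.625ms @ 7/2 + 234.375ms (1/2)
8. 1875.0ms @ 4 + 187.5ms (2/5)
9. 2062.5ms @ 22/5 + 187.5ms (2/5)
10. 2250.0ms @ 24/5 + 187.5ms (2/5)
11. 2437.5ms @ 26/5 + 187.5ms (2/5)
12. 2625.0ms @ 28/5 + 187.5ms (2/5)
13. 2812.5ms @ 6 + 133.929ms (2/7)
14. 2946.429ms @ 44/7 + 66.964ms (1/7)
15. 3013.393ms @ 45/7 + 66.964ms (1/7)
16. 3080.357ms @ 46/7 + 133.929ms (2/7)
17. 3214.286ms @ 48/7 + 133.929ms (2/7)
18. 3348.214ms @ 50/7 + 133.929ms (2/7)
19. 3482.143ms @ 52/7 + 133.929ms (2/7)
20. 3616.071ms @ 54/7 + 133.929ms (2/7)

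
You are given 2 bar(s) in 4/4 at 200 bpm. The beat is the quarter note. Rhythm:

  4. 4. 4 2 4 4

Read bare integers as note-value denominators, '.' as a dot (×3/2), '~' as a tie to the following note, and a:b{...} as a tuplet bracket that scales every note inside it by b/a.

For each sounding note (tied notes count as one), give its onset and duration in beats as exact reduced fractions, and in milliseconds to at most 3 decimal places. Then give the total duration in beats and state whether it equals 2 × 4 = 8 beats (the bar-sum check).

1) 0.0ms=0b +450.0ms=3/2b
2) 450.0ms=3/2b +450.0ms=3/2b
3) 900.0ms=3b +300.0ms=1b
4) 1200.0ms=4b +600.0ms=2b
5) 1800.0ms=6b +300.0ms=1b
6) 2100.0ms=7b +300.0ms=1b
Σ=8b of 8 (200bpm 4/4) — PASS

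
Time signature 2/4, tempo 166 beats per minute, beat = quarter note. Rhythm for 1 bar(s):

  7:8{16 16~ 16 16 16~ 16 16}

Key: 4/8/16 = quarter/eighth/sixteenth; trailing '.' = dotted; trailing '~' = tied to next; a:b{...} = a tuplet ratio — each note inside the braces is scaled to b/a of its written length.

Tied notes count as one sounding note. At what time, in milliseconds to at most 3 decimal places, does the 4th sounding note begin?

1. 0.0ms @ 0 + 103.27ms (2/7)
2. 103.27ms @ 2/7 + 206.54ms (4/7)
3. 309.811ms @ 6/7 + 103.27ms (2/7)
4. 413.081ms @ 8/7 + 206.54ms (4/7)
5. 619.621ms @ 12/7 + 103.27ms (2/7)

note 4 onset = 8/7b = 413.081ms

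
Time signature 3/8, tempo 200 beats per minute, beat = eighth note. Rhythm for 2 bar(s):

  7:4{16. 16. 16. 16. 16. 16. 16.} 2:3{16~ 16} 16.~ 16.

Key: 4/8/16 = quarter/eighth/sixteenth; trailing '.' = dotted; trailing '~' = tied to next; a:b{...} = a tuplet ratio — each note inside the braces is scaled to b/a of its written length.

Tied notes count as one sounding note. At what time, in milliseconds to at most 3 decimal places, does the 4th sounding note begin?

1. 0.0ms @ 0 + 128.571ms (3/7)
2. 128.571ms @ 3/7 + 128.571ms (3/7)
3. 257.143ms @ 6/7 + 128.571ms (3/7)
4. 385.714ms @ 9/7 + 128.571ms (3/7)
5. 514.286ms @ 12/7 + 128.571ms (3/7)
6. 642.857ms @ 15/7 + 128.571ms (3/7)
7. 771.429ms @ 18/7 + 128.571ms (3/7)
8. 900.0ms @ 3 + 450.0ms (3/2)
9. 1350.0ms @ 9/2 + 450.0ms (3/2)

note 4 onset = 9/7b = 385.714ms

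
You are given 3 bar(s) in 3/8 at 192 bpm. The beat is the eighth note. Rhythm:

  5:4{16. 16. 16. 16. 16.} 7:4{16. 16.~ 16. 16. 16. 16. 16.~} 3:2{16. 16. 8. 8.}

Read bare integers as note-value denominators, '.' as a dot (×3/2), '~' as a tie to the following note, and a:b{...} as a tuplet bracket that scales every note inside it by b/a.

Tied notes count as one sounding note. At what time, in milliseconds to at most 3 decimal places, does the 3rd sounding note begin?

1. 0.0ms @ 0 + 187.5ms (3/5)
2. 187.5ms @ 3/5 + 187.5ms (3/5)
3. 375.0ms @ 6/5 + 187.5ms (3/5)
4. 562.5ms @ 9/5 + 187.5ms (3/5)
5. 750.0ms @ 12/5 + 187.5ms (3/5)
6. 937.5ms @ 3 + 133.929ms (3/7)
7. 1071.429ms @ 24/7 + 267.857ms (6/7)
8. 1339.286ms @ 30/7 + 133.929ms (3/7)
9. 1473.214ms @ 33/7 + 133.929ms (3/7)
10. 1607.143ms @ 36/7 + 133.929ms (3/7)
11. 1741.071ms @ 39/7 + 290.179ms (13/14)
12. 2031.25ms @ 13/2 + 156.25ms (1/2)
13. 2187.5ms @ 7 + 312.5ms (1)
14. 2500.0ms @ 8 + 312.5ms (1)

note 3 onset = 6/5b = 375.0ms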